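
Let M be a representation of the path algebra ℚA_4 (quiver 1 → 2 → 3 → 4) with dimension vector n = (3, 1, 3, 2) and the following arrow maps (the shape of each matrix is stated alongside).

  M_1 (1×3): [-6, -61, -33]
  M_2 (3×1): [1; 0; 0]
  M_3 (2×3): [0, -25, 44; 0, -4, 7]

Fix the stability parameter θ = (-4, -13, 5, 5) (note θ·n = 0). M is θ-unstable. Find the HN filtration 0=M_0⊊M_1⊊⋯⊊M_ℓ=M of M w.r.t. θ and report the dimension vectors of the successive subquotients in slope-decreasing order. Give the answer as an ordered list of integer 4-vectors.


Via rank(M_{q-1}∘⋯∘M_p): M ≅ I[1,1]^2, I[1,3], I[3,4]^2.
μ_θ-semistable layers: μ^(1)=5; μ^(2)=-4; μ^(3)=-17/2

((0, 0, 3, 2); (2, 0, 0, 0); (1, 1, 0, 0))


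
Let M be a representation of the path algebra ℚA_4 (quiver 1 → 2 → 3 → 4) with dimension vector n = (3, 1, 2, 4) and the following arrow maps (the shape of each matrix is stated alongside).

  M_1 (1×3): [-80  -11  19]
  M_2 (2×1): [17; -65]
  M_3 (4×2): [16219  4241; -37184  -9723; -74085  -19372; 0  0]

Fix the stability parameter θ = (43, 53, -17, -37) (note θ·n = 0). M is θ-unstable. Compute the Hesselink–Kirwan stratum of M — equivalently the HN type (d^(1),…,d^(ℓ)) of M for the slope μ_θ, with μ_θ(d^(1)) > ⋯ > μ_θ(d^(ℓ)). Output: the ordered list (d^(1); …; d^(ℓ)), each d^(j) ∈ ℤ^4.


Barcode: M ≅ I[1,1]^2, I[1,4], I[3,4], I[4,4]^2. HN layers by μ_θ (4 steps, strictly decreasing):
  μ^(1)=43; μ^(2)=21/2; μ^(3)=-27; μ^(4)=-37

((2, 0, 0, 0); (1, 1, 1, 1); (0, 0, 1, 1); (0, 0, 0, 2))


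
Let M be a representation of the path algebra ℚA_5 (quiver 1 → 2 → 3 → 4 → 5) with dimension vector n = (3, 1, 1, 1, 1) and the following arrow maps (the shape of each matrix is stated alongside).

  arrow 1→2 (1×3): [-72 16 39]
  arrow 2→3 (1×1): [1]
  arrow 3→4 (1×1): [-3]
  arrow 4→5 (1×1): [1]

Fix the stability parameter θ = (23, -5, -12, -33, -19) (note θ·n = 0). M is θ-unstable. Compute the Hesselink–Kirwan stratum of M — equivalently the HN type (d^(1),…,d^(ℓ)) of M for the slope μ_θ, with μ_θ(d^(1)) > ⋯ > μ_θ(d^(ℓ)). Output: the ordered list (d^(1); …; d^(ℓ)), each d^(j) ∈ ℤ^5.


Barcode: M ≅ I[1,1]^2, I[1,5]. HN layers by μ_θ (2 steps, strictly decreasing):
  μ^(1)=23; μ^(2)=-46/5

((2, 0, 0, 0, 0); (1, 1, 1, 1, 1))


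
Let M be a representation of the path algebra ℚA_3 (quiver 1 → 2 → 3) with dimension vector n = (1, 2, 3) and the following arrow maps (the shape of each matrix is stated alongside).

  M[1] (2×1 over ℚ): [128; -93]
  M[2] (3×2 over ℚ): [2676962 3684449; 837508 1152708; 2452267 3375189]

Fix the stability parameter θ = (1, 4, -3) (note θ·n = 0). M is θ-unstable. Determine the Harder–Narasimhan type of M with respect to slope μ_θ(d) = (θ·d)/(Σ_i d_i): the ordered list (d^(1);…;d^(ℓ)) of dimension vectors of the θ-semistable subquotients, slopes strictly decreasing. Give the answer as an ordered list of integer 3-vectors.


Via rank(M_{q-1}∘⋯∘M_p): M ≅ I[1,3], I[2,3], I[3,3].
μ_θ-semistable layers: μ^(1)=2/3; μ^(2)=1/2; μ^(3)=-3

((1, 1, 1); (0, 1, 1); (0, 0, 1))


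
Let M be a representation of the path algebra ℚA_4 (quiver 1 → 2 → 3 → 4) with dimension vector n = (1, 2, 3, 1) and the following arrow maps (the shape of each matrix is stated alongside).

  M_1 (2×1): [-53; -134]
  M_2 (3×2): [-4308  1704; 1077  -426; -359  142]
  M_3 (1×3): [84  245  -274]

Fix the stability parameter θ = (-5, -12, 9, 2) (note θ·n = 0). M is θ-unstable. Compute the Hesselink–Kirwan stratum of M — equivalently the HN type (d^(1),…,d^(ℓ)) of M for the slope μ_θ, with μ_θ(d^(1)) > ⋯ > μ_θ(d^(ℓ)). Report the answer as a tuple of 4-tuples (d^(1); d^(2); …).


Interval decomposition of M: I[1,4], I[2,2], I[3,3]^2.
HN type (ℓ=4): μ^(1)=9; μ^(2)=11/2; μ^(3)=-17/2; μ^(4)=-12

((0, 0, 2, 0); (0, 0, 1, 1); (1, 1, 0, 0); (0, 1, 0, 0))


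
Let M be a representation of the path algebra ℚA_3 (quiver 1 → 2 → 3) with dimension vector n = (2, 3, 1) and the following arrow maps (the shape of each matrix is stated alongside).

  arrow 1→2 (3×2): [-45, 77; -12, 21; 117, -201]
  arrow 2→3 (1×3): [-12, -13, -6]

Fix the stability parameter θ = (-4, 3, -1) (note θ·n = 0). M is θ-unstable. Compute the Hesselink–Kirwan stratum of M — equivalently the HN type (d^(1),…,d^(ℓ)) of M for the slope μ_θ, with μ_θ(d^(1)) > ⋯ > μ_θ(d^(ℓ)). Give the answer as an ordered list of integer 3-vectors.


Barcode: M ≅ I[1,2], I[1,3], I[2,2]. HN layers by μ_θ (3 steps, strictly decreasing):
  μ^(1)=3; μ^(2)=1; μ^(3)=-4

((0, 2, 0); (0, 1, 1); (2, 0, 0))


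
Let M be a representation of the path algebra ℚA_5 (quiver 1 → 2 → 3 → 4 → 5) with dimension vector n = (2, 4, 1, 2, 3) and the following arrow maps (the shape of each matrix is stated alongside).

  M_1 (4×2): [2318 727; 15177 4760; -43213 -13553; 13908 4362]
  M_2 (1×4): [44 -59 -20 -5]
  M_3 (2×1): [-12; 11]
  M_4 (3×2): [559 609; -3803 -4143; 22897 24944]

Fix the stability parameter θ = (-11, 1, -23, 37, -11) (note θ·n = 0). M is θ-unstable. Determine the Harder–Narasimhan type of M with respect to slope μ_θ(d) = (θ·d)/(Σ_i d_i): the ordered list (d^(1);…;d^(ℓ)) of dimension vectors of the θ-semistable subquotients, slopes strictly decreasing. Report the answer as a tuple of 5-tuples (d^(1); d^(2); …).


Barcode: M ≅ I[1,2], I[1,5], I[2,2]^2, I[4,5], I[5,5]. HN layers by μ_θ (3 steps, strictly decreasing):
  μ^(1)=13; μ^(2)=1; μ^(3)=-11

((0, 0, 0, 2, 2); (0, 3, 0, 0, 0); (2, 1, 1, 0, 1))


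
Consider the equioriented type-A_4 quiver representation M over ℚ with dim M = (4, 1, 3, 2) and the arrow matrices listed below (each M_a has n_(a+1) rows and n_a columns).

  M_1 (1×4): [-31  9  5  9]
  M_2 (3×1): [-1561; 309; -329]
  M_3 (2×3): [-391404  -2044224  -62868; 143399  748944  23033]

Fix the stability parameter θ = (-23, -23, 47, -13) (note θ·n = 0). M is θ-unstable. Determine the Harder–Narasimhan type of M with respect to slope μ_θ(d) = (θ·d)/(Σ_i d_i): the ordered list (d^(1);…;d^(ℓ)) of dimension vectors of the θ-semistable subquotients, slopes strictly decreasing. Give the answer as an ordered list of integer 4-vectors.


Barcode: M ≅ I[1,1]^3, I[1,3], I[3,3], I[3,4], I[4,4]. HN layers by μ_θ (4 steps, strictly decreasing):
  μ^(1)=47; μ^(2)=17; μ^(3)=-13; μ^(4)=-23

((0, 0, 2, 0); (0, 0, 1, 1); (0, 0, 0, 1); (4, 1, 0, 0))


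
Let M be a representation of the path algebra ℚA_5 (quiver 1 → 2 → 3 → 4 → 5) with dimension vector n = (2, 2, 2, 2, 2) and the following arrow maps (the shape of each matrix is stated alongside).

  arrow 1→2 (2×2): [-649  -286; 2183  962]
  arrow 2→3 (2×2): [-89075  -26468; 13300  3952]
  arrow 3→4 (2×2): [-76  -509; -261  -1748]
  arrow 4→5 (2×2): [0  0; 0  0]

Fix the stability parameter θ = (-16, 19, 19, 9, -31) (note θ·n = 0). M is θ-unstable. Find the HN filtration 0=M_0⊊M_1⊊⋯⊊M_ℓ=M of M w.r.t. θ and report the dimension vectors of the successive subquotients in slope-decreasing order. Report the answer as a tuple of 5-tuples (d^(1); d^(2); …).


Via rank(M_{q-1}∘⋯∘M_p): M ≅ I[1,1], I[1,4], I[2,2], I[3,4], I[5,5]^2.
μ_θ-semistable layers: μ^(1)=19; μ^(2)=47/3; μ^(3)=14; μ^(4)=-16; μ^(5)=-31

((0, 1, 0, 0, 0); (0, 1, 1, 1, 0); (0, 0, 1, 1, 0); (2, 0, 0, 0, 0); (0, 0, 0, 0, 2))


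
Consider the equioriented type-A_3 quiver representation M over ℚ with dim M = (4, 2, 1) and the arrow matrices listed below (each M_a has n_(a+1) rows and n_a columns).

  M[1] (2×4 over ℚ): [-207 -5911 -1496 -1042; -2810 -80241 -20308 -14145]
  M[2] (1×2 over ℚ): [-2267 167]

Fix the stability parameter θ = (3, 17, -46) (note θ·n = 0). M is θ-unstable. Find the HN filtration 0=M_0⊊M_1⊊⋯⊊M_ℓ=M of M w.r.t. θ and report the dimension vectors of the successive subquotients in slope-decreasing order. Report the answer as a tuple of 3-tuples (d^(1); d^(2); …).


Via rank(M_{q-1}∘⋯∘M_p): M ≅ I[1,1]^2, I[1,2], I[1,3].
μ_θ-semistable layers: μ^(1)=17; μ^(2)=3; μ^(3)=-26/3

((0, 1, 0); (3, 0, 0); (1, 1, 1))


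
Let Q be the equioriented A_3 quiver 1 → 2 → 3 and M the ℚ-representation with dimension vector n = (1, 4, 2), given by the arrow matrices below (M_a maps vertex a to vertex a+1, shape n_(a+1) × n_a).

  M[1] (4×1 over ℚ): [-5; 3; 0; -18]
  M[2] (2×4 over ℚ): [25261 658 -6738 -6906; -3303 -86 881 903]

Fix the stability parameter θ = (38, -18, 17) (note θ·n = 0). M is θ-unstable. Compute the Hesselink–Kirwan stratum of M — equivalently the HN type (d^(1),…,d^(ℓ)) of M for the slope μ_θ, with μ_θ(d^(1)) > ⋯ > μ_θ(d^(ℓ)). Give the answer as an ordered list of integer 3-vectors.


Interval decomposition of M: I[1,3], I[2,2]^2, I[2,3].
HN type (ℓ=3): μ^(1)=17; μ^(2)=10; μ^(3)=-18

((0, 0, 2); (1, 1, 0); (0, 3, 0))


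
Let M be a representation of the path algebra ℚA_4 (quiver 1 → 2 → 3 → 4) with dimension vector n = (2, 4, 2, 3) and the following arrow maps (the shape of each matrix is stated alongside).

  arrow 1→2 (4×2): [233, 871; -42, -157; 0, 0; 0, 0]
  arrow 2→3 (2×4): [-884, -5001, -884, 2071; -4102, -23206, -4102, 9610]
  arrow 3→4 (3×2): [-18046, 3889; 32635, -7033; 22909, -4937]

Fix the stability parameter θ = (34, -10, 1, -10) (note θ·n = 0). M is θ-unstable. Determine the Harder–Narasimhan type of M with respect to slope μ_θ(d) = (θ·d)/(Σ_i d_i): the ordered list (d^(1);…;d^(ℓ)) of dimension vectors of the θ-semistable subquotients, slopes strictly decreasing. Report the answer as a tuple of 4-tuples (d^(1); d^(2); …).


Interval decomposition of M: I[1,4]^2, I[2,2]^2, I[4,4].
HN type (ℓ=2): μ^(1)=15/4; μ^(2)=-10

((2, 2, 2, 2); (0, 2, 0, 1))


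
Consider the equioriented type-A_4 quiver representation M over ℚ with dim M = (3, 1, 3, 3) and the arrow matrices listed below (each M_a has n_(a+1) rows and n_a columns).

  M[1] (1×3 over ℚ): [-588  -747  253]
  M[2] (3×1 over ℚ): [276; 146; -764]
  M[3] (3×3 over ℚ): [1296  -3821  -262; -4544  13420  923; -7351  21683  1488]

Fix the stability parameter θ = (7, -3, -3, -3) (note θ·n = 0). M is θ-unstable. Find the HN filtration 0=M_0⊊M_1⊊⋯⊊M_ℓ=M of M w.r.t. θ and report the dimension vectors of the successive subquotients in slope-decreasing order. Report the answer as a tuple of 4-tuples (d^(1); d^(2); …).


Interval decomposition of M: I[1,1]^2, I[1,4], I[3,4]^2.
HN type (ℓ=3): μ^(1)=7; μ^(2)=-1/2; μ^(3)=-3

((2, 0, 0, 0); (1, 1, 1, 1); (0, 0, 2, 2))


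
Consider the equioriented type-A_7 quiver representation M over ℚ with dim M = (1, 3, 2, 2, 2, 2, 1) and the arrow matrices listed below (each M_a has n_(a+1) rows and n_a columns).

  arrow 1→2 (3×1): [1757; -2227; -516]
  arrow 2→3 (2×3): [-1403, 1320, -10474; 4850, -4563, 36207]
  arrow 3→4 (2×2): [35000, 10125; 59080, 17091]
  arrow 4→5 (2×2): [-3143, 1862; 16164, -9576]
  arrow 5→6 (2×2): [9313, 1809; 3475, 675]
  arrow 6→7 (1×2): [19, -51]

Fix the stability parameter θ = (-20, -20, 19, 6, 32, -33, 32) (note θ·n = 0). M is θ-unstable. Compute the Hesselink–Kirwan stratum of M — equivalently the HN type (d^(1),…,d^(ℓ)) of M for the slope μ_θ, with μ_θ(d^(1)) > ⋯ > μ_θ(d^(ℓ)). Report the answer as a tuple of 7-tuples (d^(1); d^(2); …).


Interval decomposition of M: I[1,7], I[2,2], I[2,3], I[4,4], I[5,5], I[6,6].
HN type (ℓ=5): μ^(1)=32; μ^(2)=19; μ^(3)=6; μ^(4)=-20; μ^(5)=-33

((0, 0, 0, 0, 1, 0, 1); (0, 0, 1, 0, 0, 0, 0); (0, 0, 1, 2, 1, 1, 0); (1, 3, 0, 0, 0, 0, 0); (0, 0, 0, 0, 0, 1, 0))


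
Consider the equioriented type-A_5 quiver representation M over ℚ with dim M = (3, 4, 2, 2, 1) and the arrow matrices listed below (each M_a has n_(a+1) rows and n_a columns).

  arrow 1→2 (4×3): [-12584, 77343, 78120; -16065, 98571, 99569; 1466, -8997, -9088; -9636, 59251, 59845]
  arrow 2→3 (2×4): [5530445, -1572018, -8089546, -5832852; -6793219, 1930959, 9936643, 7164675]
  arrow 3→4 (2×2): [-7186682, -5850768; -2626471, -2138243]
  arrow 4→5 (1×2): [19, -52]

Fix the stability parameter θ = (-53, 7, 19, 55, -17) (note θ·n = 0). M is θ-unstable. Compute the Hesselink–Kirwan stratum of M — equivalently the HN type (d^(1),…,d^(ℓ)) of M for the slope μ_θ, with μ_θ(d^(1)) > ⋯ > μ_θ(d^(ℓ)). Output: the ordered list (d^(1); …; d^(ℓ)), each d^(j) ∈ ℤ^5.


Via rank(M_{q-1}∘⋯∘M_p): M ≅ I[1,2], I[1,4], I[1,5], I[2,2].
μ_θ-semistable layers: μ^(1)=55; μ^(2)=19; μ^(3)=7; μ^(4)=-53

((0, 0, 0, 1, 0); (0, 0, 2, 1, 1); (0, 4, 0, 0, 0); (3, 0, 0, 0, 0))


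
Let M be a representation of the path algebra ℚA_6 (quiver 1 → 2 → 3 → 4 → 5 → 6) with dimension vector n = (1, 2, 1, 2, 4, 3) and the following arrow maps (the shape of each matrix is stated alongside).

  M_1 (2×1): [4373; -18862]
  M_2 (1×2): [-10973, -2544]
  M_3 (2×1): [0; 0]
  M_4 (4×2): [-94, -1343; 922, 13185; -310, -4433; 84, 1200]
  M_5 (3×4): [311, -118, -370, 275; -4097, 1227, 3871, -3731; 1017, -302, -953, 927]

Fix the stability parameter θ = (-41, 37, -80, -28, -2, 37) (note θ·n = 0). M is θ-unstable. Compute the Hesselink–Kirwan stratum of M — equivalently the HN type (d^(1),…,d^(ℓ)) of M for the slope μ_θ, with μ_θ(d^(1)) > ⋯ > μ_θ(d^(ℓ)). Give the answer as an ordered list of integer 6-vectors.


Barcode: M ≅ I[1,3], I[2,2], I[4,6]^2, I[5,5], I[5,6]. HN layers by μ_θ (5 steps, strictly decreasing):
  μ^(1)=37; μ^(2)=-2; μ^(3)=-43/2; μ^(4)=-28; μ^(5)=-41

((0, 1, 0, 0, 0, 3); (0, 0, 0, 0, 4, 0); (0, 1, 1, 0, 0, 0); (0, 0, 0, 2, 0, 0); (1, 0, 0, 0, 0, 0))


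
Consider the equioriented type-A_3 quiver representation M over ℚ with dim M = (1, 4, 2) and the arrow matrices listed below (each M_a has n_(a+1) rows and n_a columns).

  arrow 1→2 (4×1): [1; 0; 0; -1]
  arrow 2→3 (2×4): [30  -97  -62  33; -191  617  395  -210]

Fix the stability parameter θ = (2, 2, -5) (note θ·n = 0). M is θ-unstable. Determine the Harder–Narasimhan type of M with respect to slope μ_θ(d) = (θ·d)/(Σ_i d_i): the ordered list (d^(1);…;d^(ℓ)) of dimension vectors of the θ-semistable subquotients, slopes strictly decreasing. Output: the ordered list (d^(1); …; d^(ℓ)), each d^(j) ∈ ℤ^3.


Interval decomposition of M: I[1,3], I[2,2]^2, I[2,3].
HN type (ℓ=3): μ^(1)=2; μ^(2)=-1/3; μ^(3)=-3/2

((0, 2, 0); (1, 1, 1); (0, 1, 1))


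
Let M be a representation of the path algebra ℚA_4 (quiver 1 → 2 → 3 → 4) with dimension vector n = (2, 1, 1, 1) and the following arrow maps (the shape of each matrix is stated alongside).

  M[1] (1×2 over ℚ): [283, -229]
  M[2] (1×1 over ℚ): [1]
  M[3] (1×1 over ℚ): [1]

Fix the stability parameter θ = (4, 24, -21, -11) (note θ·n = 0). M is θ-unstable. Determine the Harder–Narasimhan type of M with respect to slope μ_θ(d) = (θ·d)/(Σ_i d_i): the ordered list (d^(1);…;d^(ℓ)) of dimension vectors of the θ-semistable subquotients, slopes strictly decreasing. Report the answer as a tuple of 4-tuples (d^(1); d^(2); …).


Interval decomposition of M: I[1,1], I[1,4].
HN type (ℓ=2): μ^(1)=4; μ^(2)=-1

((1, 0, 0, 0); (1, 1, 1, 1))


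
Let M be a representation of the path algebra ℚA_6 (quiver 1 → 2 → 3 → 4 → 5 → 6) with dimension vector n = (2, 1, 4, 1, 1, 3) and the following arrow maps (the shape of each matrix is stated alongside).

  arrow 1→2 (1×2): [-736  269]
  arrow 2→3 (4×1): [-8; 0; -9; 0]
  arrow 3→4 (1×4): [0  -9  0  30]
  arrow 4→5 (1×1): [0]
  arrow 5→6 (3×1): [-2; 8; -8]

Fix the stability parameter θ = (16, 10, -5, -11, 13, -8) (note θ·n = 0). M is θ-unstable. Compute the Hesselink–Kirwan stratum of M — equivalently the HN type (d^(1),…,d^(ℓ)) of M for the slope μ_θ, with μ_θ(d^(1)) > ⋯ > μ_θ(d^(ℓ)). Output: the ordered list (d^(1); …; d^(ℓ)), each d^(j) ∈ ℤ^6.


Barcode: M ≅ I[1,1], I[1,3], I[3,3]^2, I[3,4], I[5,6], I[6,6]^2. HN layers by μ_θ (5 steps, strictly decreasing):
  μ^(1)=16; μ^(2)=7; μ^(3)=5/2; μ^(4)=-5; μ^(5)=-8

((1, 0, 0, 0, 0, 0); (1, 1, 1, 0, 0, 0); (0, 0, 0, 0, 1, 1); (0, 0, 2, 0, 0, 0); (0, 0, 1, 1, 0, 2))


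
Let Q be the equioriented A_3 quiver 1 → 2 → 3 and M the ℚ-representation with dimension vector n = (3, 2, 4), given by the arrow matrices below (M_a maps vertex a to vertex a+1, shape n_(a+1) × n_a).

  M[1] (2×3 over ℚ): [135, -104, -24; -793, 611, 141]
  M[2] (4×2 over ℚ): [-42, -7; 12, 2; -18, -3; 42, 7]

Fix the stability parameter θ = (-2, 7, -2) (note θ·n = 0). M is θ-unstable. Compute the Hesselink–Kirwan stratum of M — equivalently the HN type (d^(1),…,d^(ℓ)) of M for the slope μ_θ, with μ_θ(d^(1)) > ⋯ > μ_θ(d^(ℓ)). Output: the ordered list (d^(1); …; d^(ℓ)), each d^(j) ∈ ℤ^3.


Interval decomposition of M: I[1,1], I[1,2], I[1,3], I[3,3]^3.
HN type (ℓ=3): μ^(1)=7; μ^(2)=5/2; μ^(3)=-2

((0, 1, 0); (0, 1, 1); (3, 0, 3))


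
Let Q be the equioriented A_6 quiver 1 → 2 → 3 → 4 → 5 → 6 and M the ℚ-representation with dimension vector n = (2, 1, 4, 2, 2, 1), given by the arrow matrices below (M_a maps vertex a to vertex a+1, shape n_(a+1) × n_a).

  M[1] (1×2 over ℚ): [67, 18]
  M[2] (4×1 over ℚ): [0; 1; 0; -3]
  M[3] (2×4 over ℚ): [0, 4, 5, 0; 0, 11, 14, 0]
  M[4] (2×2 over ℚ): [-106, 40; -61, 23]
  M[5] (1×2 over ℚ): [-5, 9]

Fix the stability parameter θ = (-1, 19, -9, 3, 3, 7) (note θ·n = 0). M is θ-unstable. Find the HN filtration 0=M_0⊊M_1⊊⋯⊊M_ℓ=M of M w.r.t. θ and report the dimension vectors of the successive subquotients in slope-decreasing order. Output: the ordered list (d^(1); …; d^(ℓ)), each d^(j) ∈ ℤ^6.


Barcode: M ≅ I[1,1], I[1,6], I[3,3]^2, I[3,5]. HN layers by μ_θ (5 steps, strictly decreasing):
  μ^(1)=7; μ^(2)=4; μ^(3)=3; μ^(4)=-1; μ^(5)=-9

((0, 0, 0, 0, 0, 1); (0, 1, 1, 1, 1, 0); (0, 0, 0, 1, 1, 0); (2, 0, 0, 0, 0, 0); (0, 0, 3, 0, 0, 0))


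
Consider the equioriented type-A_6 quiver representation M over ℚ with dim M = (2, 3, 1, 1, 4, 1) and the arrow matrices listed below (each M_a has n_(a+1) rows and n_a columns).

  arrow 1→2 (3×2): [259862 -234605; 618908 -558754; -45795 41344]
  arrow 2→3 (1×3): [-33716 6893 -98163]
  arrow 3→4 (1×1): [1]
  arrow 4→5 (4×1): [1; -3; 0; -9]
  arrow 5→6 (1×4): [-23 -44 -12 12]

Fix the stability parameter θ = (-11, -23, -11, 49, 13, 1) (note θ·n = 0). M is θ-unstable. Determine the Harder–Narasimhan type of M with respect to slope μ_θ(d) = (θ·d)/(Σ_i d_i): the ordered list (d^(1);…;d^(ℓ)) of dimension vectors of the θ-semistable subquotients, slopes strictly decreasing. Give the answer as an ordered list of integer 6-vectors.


Barcode: M ≅ I[1,2], I[1,6], I[2,2], I[5,5]^3. HN layers by μ_θ (5 steps, strictly decreasing):
  μ^(1)=21; μ^(2)=13; μ^(3)=-11; μ^(4)=-17; μ^(5)=-23

((0, 0, 0, 1, 1, 1); (0, 0, 0, 0, 3, 0); (0, 0, 1, 0, 0, 0); (2, 2, 0, 0, 0, 0); (0, 1, 0, 0, 0, 0))


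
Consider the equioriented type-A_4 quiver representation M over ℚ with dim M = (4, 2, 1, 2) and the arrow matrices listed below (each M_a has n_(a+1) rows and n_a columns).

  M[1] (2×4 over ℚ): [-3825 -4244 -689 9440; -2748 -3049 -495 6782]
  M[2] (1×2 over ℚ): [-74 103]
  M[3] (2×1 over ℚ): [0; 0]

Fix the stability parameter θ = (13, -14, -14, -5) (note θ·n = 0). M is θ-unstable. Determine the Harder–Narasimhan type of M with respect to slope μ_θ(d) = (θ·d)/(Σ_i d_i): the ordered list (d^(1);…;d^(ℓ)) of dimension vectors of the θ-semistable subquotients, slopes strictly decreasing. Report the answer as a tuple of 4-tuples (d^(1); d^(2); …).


Barcode: M ≅ I[1,1]^2, I[1,2], I[1,3], I[4,4]^2. HN layers by μ_θ (3 steps, strictly decreasing):
  μ^(1)=13; μ^(2)=-1/2; μ^(3)=-5

((2, 0, 0, 0); (1, 1, 0, 0); (1, 1, 1, 2))


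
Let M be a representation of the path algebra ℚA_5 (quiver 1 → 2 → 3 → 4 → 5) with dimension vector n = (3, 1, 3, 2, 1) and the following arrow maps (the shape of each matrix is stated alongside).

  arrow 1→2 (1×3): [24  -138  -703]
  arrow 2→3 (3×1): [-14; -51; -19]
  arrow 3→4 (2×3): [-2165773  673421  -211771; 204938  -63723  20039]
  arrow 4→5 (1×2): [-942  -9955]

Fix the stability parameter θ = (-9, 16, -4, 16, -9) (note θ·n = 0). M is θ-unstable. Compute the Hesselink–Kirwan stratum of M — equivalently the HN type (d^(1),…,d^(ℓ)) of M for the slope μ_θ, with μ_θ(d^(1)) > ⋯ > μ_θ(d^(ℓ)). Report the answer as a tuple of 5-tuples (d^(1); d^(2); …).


Barcode: M ≅ I[1,1]^2, I[1,3], I[3,4], I[3,5]. HN layers by μ_θ (5 steps, strictly decreasing):
  μ^(1)=16; μ^(2)=6; μ^(3)=7/2; μ^(4)=-4; μ^(5)=-9

((0, 0, 0, 1, 0); (0, 1, 1, 0, 0); (0, 0, 0, 1, 1); (0, 0, 2, 0, 0); (3, 0, 0, 0, 0))


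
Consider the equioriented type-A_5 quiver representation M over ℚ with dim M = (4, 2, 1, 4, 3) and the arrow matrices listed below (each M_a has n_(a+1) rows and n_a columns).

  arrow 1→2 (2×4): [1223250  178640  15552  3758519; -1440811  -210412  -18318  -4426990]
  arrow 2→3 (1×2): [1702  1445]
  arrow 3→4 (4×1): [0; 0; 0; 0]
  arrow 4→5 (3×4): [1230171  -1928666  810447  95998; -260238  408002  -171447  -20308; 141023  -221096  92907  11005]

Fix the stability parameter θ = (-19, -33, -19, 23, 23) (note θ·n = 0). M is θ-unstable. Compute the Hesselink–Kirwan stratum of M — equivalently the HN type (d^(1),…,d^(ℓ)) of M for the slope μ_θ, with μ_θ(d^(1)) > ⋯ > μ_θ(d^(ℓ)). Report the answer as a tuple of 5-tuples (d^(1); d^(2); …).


Barcode: M ≅ I[1,1]^2, I[1,2], I[1,3], I[4,4], I[4,5]^3. HN layers by μ_θ (3 steps, strictly decreasing):
  μ^(1)=23; μ^(2)=-19; μ^(3)=-26

((0, 0, 0, 4, 3); (2, 0, 1, 0, 0); (2, 2, 0, 0, 0))


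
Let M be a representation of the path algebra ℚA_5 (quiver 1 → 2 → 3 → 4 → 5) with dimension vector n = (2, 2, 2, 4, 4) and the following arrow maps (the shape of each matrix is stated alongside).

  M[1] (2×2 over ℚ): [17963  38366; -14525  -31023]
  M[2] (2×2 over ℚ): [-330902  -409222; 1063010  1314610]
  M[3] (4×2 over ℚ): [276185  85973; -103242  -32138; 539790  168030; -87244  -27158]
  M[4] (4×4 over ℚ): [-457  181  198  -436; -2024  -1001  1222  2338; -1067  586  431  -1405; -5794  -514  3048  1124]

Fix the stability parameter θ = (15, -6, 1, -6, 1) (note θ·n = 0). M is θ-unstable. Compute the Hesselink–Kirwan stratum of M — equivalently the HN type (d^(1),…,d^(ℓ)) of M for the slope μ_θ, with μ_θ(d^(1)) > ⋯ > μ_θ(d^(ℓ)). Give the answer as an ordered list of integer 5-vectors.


Barcode: M ≅ I[1,2], I[1,5], I[3,5], I[4,5]^2. HN layers by μ_θ (4 steps, strictly decreasing):
  μ^(1)=9/2; μ^(2)=1; μ^(3)=-5/2; μ^(4)=-6

((1, 1, 0, 0, 0); (1, 1, 1, 1, 4); (0, 0, 1, 1, 0); (0, 0, 0, 2, 0))


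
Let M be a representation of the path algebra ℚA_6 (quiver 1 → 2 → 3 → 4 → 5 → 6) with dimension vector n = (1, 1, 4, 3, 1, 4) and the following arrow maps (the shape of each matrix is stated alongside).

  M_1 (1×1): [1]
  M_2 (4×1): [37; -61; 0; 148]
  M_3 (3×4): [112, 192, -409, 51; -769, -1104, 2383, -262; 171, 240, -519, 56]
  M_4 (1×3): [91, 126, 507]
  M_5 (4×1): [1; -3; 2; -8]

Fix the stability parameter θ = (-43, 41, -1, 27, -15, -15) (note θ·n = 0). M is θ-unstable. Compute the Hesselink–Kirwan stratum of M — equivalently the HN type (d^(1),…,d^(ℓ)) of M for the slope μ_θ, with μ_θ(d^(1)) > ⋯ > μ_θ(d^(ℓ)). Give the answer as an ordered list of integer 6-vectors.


Interval decomposition of M: I[1,6], I[3,3]^2, I[3,4], I[4,4], I[6,6]^3.
HN type (ℓ=5): μ^(1)=27; μ^(2)=37/5; μ^(3)=-1; μ^(4)=-15; μ^(5)=-43

((0, 0, 0, 2, 0, 0); (0, 1, 1, 1, 1, 1); (0, 0, 3, 0, 0, 0); (0, 0, 0, 0, 0, 3); (1, 0, 0, 0, 0, 0))


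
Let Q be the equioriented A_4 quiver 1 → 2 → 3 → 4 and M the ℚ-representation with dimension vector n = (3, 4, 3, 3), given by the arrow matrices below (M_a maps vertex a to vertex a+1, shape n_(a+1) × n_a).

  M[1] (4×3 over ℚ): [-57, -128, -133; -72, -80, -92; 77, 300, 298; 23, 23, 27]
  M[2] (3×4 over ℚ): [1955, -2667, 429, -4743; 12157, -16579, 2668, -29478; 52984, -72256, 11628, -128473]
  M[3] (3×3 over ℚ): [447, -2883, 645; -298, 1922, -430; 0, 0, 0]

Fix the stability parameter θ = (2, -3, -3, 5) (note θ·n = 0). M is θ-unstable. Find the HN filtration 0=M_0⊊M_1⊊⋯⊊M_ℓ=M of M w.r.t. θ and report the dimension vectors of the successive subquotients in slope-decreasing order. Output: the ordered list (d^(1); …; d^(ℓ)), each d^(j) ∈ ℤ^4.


Barcode: M ≅ I[1,3]^2, I[1,4], I[2,2], I[4,4]^2. HN layers by μ_θ (3 steps, strictly decreasing):
  μ^(1)=5; μ^(2)=-4/3; μ^(3)=-3

((0, 0, 0, 3); (3, 3, 3, 0); (0, 1, 0, 0))


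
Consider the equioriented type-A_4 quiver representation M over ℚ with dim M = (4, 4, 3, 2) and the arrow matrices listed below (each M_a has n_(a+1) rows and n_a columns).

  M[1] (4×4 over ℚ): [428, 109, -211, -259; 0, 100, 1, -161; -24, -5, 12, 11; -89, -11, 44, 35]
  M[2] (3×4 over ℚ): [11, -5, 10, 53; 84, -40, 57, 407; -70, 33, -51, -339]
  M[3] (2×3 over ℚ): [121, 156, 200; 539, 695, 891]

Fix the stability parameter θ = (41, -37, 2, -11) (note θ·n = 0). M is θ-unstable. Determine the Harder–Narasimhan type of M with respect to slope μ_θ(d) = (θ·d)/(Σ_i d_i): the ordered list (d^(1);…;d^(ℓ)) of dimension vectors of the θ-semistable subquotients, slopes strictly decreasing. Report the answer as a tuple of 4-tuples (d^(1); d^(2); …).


Via rank(M_{q-1}∘⋯∘M_p): M ≅ I[1,2], I[1,3], I[1,4]^2.
μ_θ-semistable layers: μ^(1)=2; μ^(2)=-5/4

((2, 2, 1, 0); (2, 2, 2, 2))


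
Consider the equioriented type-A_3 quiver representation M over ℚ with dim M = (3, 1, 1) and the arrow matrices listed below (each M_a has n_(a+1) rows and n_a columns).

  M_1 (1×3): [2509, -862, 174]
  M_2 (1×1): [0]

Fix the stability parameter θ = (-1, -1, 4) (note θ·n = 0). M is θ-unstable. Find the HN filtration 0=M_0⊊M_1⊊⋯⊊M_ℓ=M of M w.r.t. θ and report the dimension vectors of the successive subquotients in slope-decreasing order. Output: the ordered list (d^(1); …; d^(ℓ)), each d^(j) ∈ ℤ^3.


Via rank(M_{q-1}∘⋯∘M_p): M ≅ I[1,1]^2, I[1,2], I[3,3].
μ_θ-semistable layers: μ^(1)=4; μ^(2)=-1

((0, 0, 1); (3, 1, 0))


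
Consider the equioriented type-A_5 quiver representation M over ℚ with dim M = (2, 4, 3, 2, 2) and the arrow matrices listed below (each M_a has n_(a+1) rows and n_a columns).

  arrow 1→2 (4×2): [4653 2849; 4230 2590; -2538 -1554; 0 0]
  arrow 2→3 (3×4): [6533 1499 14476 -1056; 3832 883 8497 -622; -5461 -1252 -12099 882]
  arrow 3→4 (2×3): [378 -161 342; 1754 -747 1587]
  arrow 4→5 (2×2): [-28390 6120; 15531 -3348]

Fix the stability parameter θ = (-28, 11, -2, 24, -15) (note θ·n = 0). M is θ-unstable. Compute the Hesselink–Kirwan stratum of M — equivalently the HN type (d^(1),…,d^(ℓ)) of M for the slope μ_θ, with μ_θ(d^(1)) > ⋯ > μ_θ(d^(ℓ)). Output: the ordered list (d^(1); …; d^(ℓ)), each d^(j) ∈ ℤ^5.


Interval decomposition of M: I[1,1], I[1,4], I[2,2], I[2,3], I[2,5], I[5,5].
HN type (ℓ=5): μ^(1)=24; μ^(2)=11; μ^(3)=9/2; μ^(4)=-15; μ^(5)=-28

((0, 0, 0, 1, 0); (0, 1, 0, 0, 0); (0, 3, 3, 1, 1); (0, 0, 0, 0, 1); (2, 0, 0, 0, 0))


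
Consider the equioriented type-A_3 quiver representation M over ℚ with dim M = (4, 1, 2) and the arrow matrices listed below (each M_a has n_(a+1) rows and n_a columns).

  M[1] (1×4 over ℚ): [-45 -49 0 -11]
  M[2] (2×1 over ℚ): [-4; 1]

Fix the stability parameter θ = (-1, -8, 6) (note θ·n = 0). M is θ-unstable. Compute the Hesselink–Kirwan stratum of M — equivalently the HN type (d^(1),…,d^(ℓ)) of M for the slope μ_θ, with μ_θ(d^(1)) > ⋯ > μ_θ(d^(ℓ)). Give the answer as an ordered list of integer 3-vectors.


Interval decomposition of M: I[1,1]^3, I[1,3], I[3,3].
HN type (ℓ=3): μ^(1)=6; μ^(2)=-1; μ^(3)=-9/2

((0, 0, 2); (3, 0, 0); (1, 1, 0))


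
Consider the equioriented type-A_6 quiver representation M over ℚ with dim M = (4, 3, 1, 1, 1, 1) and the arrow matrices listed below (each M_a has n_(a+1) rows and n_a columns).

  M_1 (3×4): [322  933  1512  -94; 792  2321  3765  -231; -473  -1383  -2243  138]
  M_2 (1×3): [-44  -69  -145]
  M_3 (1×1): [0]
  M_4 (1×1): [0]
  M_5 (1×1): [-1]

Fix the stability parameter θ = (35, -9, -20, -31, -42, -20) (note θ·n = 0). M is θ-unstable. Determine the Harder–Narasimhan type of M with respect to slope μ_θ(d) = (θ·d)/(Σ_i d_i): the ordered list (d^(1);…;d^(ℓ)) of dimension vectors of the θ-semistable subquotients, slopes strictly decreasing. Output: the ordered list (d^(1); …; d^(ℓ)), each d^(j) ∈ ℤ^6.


Barcode: M ≅ I[1,1], I[1,2]^2, I[1,3], I[4,4], I[5,6]. HN layers by μ_θ (6 steps, strictly decreasing):
  μ^(1)=35; μ^(2)=13; μ^(3)=2; μ^(4)=-20; μ^(5)=-31; μ^(6)=-42

((1, 0, 0, 0, 0, 0); (2, 2, 0, 0, 0, 0); (1, 1, 1, 0, 0, 0); (0, 0, 0, 0, 0, 1); (0, 0, 0, 1, 0, 0); (0, 0, 0, 0, 1, 0))


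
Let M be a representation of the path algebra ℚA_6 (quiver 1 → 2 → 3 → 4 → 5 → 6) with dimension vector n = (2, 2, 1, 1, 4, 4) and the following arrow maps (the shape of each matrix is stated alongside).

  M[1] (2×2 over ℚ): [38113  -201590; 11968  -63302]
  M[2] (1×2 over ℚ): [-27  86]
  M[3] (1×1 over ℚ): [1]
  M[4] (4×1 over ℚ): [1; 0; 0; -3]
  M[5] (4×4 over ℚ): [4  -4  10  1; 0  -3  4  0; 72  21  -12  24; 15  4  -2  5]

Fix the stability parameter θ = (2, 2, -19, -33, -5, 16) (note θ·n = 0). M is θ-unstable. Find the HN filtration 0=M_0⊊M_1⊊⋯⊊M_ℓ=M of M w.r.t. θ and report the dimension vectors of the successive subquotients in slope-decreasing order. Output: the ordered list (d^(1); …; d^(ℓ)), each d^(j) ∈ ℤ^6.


Barcode: M ≅ I[1,2], I[1,6], I[5,5], I[5,6]^2, I[6,6]. HN layers by μ_θ (4 steps, strictly decreasing):
  μ^(1)=16; μ^(2)=2; μ^(3)=-5; μ^(4)=-12

((0, 0, 0, 0, 0, 4); (1, 1, 0, 0, 0, 0); (0, 0, 0, 0, 4, 0); (1, 1, 1, 1, 0, 0))


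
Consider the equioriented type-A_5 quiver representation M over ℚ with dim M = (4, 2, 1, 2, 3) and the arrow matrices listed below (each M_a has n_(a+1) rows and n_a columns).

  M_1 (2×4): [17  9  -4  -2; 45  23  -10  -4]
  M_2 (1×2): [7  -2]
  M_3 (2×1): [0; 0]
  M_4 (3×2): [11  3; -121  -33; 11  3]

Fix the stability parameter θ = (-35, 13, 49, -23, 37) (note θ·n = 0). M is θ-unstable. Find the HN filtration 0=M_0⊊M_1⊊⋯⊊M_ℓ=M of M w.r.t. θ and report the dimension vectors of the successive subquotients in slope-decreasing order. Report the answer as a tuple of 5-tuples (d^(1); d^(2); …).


Barcode: M ≅ I[1,1]^2, I[1,2], I[1,3], I[4,4], I[4,5], I[5,5]^2. HN layers by μ_θ (5 steps, strictly decreasing):
  μ^(1)=49; μ^(2)=37; μ^(3)=13; μ^(4)=-23; μ^(5)=-35

((0, 0, 1, 0, 0); (0, 0, 0, 0, 3); (0, 2, 0, 0, 0); (0, 0, 0, 2, 0); (4, 0, 0, 0, 0))


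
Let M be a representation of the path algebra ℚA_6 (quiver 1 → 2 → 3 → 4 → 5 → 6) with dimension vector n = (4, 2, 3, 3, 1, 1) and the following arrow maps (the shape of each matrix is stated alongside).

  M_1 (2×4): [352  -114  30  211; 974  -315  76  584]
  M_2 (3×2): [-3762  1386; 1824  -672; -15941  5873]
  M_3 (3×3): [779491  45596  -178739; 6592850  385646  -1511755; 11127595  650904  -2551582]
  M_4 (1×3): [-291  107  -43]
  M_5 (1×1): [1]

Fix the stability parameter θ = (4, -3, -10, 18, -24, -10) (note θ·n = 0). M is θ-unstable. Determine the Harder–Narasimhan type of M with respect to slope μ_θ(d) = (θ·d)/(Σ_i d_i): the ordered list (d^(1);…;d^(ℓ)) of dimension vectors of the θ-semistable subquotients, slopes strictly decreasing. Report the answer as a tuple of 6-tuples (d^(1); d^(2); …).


Via rank(M_{q-1}∘⋯∘M_p): M ≅ I[1,1]^2, I[1,2], I[1,6], I[3,4]^2.
μ_θ-semistable layers: μ^(1)=18; μ^(2)=4; μ^(3)=1/2; μ^(4)=-25/6; μ^(5)=-10

((0, 0, 0, 2, 0, 0); (2, 0, 0, 0, 0, 0); (1, 1, 0, 0, 0, 0); (1, 1, 1, 1, 1, 1); (0, 0, 2, 0, 0, 0))


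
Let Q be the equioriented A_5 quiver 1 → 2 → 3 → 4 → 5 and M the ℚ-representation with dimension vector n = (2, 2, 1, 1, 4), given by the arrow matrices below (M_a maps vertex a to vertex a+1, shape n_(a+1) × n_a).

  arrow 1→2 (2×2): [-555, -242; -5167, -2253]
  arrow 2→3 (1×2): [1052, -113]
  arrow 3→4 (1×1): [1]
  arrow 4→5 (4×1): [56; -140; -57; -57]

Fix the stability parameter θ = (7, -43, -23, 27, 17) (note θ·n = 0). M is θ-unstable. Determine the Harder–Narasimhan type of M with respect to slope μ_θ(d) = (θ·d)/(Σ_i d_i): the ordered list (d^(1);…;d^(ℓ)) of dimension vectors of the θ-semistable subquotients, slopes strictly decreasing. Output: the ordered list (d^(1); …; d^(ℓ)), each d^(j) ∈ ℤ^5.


Barcode: M ≅ I[1,2], I[1,5], I[5,5]^3. HN layers by μ_θ (4 steps, strictly decreasing):
  μ^(1)=22; μ^(2)=17; μ^(3)=-18; μ^(4)=-59/3

((0, 0, 0, 1, 1); (0, 0, 0, 0, 3); (1, 1, 0, 0, 0); (1, 1, 1, 0, 0))


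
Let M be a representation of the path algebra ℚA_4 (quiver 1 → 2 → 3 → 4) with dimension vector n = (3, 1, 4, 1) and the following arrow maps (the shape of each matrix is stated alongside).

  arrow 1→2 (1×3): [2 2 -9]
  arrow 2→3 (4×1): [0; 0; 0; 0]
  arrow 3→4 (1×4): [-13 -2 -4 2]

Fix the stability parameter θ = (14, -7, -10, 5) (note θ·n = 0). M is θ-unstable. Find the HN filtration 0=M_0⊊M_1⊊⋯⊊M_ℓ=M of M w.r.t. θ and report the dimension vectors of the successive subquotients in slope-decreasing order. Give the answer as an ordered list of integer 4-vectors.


Interval decomposition of M: I[1,1]^2, I[1,2], I[3,3]^3, I[3,4].
HN type (ℓ=4): μ^(1)=14; μ^(2)=5; μ^(3)=7/2; μ^(4)=-10

((2, 0, 0, 0); (0, 0, 0, 1); (1, 1, 0, 0); (0, 0, 4, 0))


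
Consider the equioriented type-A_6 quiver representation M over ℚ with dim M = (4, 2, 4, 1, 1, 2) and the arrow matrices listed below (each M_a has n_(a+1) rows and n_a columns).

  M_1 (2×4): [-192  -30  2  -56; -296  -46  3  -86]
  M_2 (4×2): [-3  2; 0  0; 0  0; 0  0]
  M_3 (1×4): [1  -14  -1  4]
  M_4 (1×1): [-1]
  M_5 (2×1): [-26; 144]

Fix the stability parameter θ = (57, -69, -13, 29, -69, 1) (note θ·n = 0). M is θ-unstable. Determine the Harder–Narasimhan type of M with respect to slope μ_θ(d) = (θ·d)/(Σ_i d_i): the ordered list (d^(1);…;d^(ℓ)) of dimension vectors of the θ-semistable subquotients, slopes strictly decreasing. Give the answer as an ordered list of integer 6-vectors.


Barcode: M ≅ I[1,1]^2, I[1,2], I[1,6], I[3,3]^3, I[6,6]. HN layers by μ_θ (4 steps, strictly decreasing):
  μ^(1)=57; μ^(2)=1; μ^(3)=-6; μ^(4)=-13

((2, 0, 0, 0, 0, 0); (0, 0, 0, 0, 0, 2); (1, 1, 0, 0, 0, 0); (1, 1, 4, 1, 1, 0))


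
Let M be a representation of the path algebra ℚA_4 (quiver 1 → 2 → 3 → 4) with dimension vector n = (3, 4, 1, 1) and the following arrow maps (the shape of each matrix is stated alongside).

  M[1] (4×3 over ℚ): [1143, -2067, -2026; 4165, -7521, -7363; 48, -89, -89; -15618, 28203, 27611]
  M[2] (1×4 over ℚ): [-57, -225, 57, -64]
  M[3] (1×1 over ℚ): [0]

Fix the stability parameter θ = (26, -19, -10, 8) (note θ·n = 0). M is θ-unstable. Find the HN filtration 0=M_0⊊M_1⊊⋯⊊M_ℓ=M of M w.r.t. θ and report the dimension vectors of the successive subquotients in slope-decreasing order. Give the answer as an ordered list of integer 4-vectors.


Via rank(M_{q-1}∘⋯∘M_p): M ≅ I[1,2]^2, I[1,3], I[2,2], I[4,4].
μ_θ-semistable layers: μ^(1)=8; μ^(2)=7/2; μ^(3)=-1; μ^(4)=-19

((0, 0, 0, 1); (2, 2, 0, 0); (1, 1, 1, 0); (0, 1, 0, 0))


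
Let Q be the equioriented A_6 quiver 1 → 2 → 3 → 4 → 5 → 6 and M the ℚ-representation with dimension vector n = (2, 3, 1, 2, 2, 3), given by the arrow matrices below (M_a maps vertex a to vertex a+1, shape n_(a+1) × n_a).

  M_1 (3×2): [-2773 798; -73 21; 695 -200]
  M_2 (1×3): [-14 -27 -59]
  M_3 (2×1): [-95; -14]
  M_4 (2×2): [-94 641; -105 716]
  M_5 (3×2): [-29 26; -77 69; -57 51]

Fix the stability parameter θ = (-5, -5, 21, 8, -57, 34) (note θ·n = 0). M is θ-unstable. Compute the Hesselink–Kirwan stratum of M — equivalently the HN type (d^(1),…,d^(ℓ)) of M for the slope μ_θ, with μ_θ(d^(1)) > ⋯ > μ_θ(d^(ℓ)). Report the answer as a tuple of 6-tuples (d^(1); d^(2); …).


Via rank(M_{q-1}∘⋯∘M_p): M ≅ I[1,2], I[1,6], I[2,2], I[4,6], I[6,6].
μ_θ-semistable layers: μ^(1)=34; μ^(2)=-5; μ^(3)=-38/5; μ^(4)=-49/2

((0, 0, 0, 0, 0, 3); (1, 2, 0, 0, 0, 0); (1, 1, 1, 1, 1, 0); (0, 0, 0, 1, 1, 0))


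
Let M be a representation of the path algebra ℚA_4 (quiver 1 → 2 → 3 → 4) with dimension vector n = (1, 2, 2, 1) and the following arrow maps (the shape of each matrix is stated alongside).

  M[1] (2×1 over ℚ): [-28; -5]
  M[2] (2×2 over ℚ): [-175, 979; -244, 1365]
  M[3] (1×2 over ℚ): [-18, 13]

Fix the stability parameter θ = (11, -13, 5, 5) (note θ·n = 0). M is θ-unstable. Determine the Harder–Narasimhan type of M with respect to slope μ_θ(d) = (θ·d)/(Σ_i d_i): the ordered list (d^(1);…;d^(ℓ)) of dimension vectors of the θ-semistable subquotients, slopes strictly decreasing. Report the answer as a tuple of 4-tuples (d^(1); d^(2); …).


Via rank(M_{q-1}∘⋯∘M_p): M ≅ I[1,4], I[2,3].
μ_θ-semistable layers: μ^(1)=5; μ^(2)=-1; μ^(3)=-13

((0, 0, 2, 1); (1, 1, 0, 0); (0, 1, 0, 0))


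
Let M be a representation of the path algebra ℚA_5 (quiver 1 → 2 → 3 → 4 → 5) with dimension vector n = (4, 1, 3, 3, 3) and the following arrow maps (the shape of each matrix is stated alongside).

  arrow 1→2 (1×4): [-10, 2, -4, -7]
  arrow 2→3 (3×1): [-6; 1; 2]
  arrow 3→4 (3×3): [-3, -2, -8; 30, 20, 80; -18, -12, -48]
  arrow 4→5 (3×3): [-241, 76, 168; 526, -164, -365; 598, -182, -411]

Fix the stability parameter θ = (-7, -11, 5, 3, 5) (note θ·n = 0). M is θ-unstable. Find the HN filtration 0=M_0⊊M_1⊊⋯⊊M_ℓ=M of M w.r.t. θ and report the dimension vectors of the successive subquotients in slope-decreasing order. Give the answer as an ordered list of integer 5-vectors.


Interval decomposition of M: I[1,1]^3, I[1,3], I[3,3], I[3,5], I[4,5]^2.
HN type (ℓ=5): μ^(1)=5; μ^(2)=4; μ^(3)=3; μ^(4)=-7; μ^(5)=-9

((0, 0, 2, 0, 3); (0, 0, 1, 1, 0); (0, 0, 0, 2, 0); (3, 0, 0, 0, 0); (1, 1, 0, 0, 0))


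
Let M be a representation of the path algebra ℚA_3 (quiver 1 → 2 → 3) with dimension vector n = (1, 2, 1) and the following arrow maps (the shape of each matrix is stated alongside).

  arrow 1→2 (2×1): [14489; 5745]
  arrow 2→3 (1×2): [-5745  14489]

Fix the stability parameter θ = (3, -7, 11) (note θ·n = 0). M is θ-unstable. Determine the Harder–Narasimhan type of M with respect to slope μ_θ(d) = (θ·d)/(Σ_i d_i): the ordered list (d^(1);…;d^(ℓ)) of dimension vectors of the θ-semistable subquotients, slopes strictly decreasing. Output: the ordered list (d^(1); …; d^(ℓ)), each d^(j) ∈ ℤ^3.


Barcode: M ≅ I[1,2], I[2,3]. HN layers by μ_θ (3 steps, strictly decreasing):
  μ^(1)=11; μ^(2)=-2; μ^(3)=-7

((0, 0, 1); (1, 1, 0); (0, 1, 0))


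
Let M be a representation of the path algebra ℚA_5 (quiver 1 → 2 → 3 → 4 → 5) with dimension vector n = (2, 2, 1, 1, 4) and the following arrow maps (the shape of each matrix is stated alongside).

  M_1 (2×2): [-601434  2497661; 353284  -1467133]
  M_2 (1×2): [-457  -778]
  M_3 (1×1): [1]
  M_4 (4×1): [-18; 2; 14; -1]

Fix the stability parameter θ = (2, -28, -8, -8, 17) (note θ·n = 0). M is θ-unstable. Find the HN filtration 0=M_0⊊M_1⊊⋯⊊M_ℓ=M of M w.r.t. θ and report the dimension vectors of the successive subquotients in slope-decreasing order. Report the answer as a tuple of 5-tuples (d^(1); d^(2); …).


Via rank(M_{q-1}∘⋯∘M_p): M ≅ I[1,2], I[1,5], I[5,5]^3.
μ_θ-semistable layers: μ^(1)=17; μ^(2)=-8; μ^(3)=-13

((0, 0, 0, 0, 4); (0, 0, 1, 1, 0); (2, 2, 0, 0, 0))
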